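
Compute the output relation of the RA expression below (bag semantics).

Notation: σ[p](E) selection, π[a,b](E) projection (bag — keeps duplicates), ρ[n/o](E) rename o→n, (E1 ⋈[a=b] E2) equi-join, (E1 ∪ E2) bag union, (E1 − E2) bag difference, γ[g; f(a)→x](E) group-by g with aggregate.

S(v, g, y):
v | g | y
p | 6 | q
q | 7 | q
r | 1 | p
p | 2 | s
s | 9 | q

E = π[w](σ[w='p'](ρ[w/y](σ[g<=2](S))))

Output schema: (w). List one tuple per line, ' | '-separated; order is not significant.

Stepwise |·|:
  S → 5
  σ[g<=2](S) → 2
  ρ[w/y](σ[g<=2](S)) → 2
  σ[w='p'](ρ[w/y](σ[g<=2](S))) → 1
  π[w](σ[w='p'](ρ[w/y](σ[g<=2](S)))) → 1

== RESULT ==
w
p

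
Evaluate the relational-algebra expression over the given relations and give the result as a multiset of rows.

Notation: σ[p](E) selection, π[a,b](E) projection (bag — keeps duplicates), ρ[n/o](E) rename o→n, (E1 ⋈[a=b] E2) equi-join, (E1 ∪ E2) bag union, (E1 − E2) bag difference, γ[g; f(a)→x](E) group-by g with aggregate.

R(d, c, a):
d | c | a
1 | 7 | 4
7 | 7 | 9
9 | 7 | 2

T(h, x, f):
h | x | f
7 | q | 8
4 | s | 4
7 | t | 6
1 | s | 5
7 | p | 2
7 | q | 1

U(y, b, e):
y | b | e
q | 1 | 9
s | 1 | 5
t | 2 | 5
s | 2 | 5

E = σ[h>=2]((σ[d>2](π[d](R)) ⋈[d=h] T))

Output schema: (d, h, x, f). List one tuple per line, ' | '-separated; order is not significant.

Stepwise |·|:
  R → 3
  π[d](R) → 3
  σ[d>2](π[d](R)) → 2
  T → 6
  (σ[d>2](π[d](R)) ⋈[d=h] T) → 4
  σ[h>=2]((σ[d>2](π[d](R)) ⋈[d=h] T)) → 4

== RESULT ==
d | h | x | f
7 | 7 | p | 2
7 | 7 | q | 1
7 | 7 | q | 8
7 | 7 | t | 6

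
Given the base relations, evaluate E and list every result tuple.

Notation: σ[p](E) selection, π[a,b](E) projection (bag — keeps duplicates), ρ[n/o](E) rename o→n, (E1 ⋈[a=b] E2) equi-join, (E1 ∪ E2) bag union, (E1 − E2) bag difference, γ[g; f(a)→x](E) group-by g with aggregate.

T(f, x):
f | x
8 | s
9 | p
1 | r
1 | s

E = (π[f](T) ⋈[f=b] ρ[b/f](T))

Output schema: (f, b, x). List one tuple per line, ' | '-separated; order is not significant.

Row counts bottom-up:
  T → 4
  π[f](T) → 4
  T → 4
  ρ[b/f](T) → 4
  (π[f](T) ⋈[f=b] ρ[b/f](T)) → 6

== RESULT ==
f | b | x
1 | 1 | r
1 | 1 | r
1 | 1 | s
1 | 1 | s
8 | 8 | s
9 | 9 | p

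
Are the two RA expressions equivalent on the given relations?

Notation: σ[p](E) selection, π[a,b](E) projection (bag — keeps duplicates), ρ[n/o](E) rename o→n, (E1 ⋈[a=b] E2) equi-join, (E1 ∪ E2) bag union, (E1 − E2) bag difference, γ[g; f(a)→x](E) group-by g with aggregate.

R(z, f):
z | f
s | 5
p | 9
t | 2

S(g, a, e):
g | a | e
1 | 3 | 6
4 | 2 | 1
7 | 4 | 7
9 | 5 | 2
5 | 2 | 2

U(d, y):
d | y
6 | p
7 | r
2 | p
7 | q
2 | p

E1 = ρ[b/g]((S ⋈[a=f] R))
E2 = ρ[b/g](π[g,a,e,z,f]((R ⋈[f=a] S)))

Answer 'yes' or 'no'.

E1 stepwise |·|:
  S → 5
  R → 3
  (S ⋈[a=f] R) → 3
  ρ[b/g]((S ⋈[a=f] R)) → 3
E2 stepwise |·|:
  R → 3
  S → 5
  (R ⋈[f=a] S) → 3
  π[g,a,e,z,f]((R ⋈[f=a] S)) → 3
  ρ[b/g](π[g,a,e,z,f]((R ⋈[f=a] S))) → 3

E1 and E2 produce the same multiset:
b | a | e | z | f
4 | 2 | 1 | t | 2
5 | 2 | 2 | t | 2
9 | 5 | 2 | s | 5

yes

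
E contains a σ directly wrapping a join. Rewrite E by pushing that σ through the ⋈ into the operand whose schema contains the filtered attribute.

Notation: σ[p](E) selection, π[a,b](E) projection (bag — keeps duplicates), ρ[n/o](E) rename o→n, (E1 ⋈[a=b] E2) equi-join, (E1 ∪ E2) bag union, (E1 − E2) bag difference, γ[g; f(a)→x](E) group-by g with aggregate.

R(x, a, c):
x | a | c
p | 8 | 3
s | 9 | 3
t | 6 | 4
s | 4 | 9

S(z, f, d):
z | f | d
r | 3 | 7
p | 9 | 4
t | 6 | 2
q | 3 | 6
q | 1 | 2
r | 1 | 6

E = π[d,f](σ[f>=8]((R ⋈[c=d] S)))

σ filters on f, owned by the right side.
E' = π[d,f]((R ⋈[c=d] σ[f>=8](S)))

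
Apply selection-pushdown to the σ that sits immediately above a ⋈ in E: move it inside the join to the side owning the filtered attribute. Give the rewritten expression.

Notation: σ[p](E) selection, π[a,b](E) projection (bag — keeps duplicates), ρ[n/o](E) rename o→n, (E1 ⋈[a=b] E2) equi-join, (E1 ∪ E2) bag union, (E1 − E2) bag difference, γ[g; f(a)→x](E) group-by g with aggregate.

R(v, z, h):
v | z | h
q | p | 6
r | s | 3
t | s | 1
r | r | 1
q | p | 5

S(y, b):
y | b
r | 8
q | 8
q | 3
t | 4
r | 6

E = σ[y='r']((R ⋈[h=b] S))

σ filters on y, owned by the right side.
E' = (R ⋈[h=b] σ[y='r'](S))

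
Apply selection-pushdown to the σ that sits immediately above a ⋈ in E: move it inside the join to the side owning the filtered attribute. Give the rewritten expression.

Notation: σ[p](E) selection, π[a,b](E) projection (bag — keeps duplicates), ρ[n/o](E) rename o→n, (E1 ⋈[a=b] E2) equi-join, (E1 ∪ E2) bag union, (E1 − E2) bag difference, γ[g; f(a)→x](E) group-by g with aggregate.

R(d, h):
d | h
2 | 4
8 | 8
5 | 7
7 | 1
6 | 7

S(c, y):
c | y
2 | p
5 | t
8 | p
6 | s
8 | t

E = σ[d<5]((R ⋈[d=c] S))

σ filters on d, owned by the left side.
E' = (σ[d<5](R) ⋈[d=c] S)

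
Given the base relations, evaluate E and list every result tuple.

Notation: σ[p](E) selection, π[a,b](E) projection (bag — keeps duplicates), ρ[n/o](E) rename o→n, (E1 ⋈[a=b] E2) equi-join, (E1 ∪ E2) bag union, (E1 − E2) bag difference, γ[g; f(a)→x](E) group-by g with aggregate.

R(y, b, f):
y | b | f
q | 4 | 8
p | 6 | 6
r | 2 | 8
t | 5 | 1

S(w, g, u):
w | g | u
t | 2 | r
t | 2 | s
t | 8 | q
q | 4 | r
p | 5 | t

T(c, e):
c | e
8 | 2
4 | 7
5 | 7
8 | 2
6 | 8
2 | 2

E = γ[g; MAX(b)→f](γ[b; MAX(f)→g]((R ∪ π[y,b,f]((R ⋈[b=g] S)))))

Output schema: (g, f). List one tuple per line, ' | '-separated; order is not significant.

Stepwise |·|:
  R → 4
  R → 4
  S → 5
  (R ⋈[b=g] S) → 4
  π[y,b,f]((R ⋈[b=g] S)) → 4
  (R ∪ π[y,b,f]((R ⋈[b=g] S))) → 8
  γ[b; MAX(f)→g]((R ∪ π[y,b,f]((R ⋈[b=g] S)))) → 4
  γ[g; MAX(b)→f](γ[b; MAX(f)→g]((R ∪ π[y,b,f]((R ⋈[b=g] S))))) → 3

== RESULT ==
g | f
1 | 5
6 | 6
8 | 4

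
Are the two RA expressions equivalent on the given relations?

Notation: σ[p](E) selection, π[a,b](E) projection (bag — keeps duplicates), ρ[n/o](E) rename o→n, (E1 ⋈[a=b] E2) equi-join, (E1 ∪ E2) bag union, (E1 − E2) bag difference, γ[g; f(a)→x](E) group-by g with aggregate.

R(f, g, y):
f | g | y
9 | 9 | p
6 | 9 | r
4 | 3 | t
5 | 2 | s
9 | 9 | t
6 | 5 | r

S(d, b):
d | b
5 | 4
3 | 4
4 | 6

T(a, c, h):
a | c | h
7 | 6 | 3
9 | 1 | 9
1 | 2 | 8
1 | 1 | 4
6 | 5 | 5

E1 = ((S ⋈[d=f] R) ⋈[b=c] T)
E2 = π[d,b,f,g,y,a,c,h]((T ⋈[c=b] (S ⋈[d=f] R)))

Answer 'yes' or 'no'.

E1 stepwise |·|:
  S → 3
  R → 6
  (S ⋈[d=f] R) → 2
  T → 5
  ((S ⋈[d=f] R) ⋈[b=c] T) → 1
E2 stepwise |·|:
  T → 5
  S → 3
  R → 6
  (S ⋈[d=f] R) → 2
  (T ⋈[c=b] (S ⋈[d=f] R)) → 1
  π[d,b,f,g,y,a,c,h]((T ⋈[c=b] (S ⋈[d=f] R))) → 1

E1 and E2 produce the same multiset:
d | b | f | g | y | a | c | h
4 | 6 | 4 | 3 | t | 7 | 6 | 3

yes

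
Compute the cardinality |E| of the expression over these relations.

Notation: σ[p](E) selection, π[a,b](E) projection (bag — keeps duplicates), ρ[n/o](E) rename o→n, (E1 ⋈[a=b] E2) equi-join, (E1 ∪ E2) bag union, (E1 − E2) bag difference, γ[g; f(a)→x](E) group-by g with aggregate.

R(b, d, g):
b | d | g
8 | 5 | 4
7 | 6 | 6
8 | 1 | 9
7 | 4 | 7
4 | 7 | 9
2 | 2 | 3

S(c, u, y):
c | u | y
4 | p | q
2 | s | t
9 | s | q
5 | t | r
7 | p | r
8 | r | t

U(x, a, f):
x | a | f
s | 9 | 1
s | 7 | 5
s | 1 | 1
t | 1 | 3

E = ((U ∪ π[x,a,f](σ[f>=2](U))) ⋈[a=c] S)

Per-node cardinality:
  U → 4
  U → 4
  σ[f>=2](U) → 2
  π[x,a,f](σ[f>=2](U)) → 2
  (U ∪ π[x,a,f](σ[f>=2](U))) → 6
  S → 6
  ((U ∪ π[x,a,f](σ[f>=2](U))) ⋈[a=c] S) → 3

|E| = 3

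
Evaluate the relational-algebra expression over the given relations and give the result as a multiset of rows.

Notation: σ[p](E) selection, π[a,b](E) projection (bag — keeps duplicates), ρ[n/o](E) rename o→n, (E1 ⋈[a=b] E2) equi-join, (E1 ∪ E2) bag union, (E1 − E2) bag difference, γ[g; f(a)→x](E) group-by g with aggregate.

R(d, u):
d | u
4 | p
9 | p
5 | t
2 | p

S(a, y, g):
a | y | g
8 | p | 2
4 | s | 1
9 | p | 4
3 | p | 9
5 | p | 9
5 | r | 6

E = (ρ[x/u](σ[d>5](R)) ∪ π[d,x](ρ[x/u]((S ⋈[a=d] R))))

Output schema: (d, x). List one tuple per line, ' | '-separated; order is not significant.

Subexpression sizes:
  R → 4
  σ[d>5](R) → 1
  ρ[x/u](σ[d>5](R)) → 1
  S → 6
  R → 4
  (S ⋈[a=d] R) → 4
  ρ[x/u]((S ⋈[a=d] R)) → 4
  π[d,x](ρ[x/u]((S ⋈[a=d] R))) → 4
  (ρ[x/u](σ[d>5](R)) ∪ π[d,x](ρ[x/u]((S ⋈[a=d] R)))) → 5

== RESULT ==
d | x
4 | p
5 | t
5 | t
9 | p
9 | p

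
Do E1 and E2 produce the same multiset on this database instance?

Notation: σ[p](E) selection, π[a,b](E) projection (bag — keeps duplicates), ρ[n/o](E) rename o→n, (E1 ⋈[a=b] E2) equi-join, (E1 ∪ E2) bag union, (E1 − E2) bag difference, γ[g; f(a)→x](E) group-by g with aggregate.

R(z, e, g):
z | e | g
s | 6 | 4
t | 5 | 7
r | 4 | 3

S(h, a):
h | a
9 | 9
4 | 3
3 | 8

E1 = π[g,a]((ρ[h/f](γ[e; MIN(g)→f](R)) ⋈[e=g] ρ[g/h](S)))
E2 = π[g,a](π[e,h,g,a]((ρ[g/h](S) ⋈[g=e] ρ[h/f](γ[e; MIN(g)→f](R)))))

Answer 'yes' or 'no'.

E1 per-node cardinality:
  R → 3
  γ[e; MIN(g)→f](R) → 3
  ρ[h/f](γ[e; MIN(g)→f](R)) → 3
  S → 3
  ρ[g/h](S) → 3
  (ρ[h/f](γ[e; MIN(g)→f](R)) ⋈[e=g] ρ[g/h](S)) → 1
  π[g,a]((ρ[h/f](γ[e; MIN(g)→f](R)) ⋈[e=g] ρ[g/h](S))) → 1
E2 per-node cardinality:
  S → 3
  ρ[g/h](S) → 3
  R → 3
  γ[e; MIN(g)→f](R) → 3
  ρ[h/f](γ[e; MIN(g)→f](R)) → 3
  (ρ[g/h](S) ⋈[g=e] ρ[h/f](γ[e; MIN(g)→f](R))) → 1
  π[e,h,g,a]((ρ[g/h](S) ⋈[g=e] ρ[h/f](γ[e; MIN(g)→f](R)))) → 1
  π[g,a](π[e,h,g,a]((ρ[g/h](S) ⋈[g=e] ρ[h/f](γ[e; MIN(g)→f](R))))) → 1

E1 and E2 produce the same multiset:
g | a
4 | 3

yes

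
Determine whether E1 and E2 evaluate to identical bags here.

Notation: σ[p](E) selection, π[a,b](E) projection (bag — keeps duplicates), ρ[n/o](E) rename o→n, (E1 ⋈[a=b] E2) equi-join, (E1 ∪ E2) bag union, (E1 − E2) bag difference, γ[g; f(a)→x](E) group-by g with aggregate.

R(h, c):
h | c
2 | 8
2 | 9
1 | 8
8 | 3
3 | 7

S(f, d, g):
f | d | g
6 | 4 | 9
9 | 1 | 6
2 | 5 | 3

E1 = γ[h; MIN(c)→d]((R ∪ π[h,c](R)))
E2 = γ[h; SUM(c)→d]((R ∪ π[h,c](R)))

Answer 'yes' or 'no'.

E1 row counts bottom-up:
  R → 5
  R → 5
  π[h,c](R) → 5
  (R ∪ π[h,c](R)) → 10
  γ[h; MIN(c)→d]((R ∪ π[h,c](R))) → 4
E2 row counts bottom-up:
  R → 5
  R → 5
  π[h,c](R) → 5
  (R ∪ π[h,c](R)) → 10
  γ[h; SUM(c)→d]((R ∪ π[h,c](R))) → 4

E1 result:
h | d
1 | 8
2 | 8
3 | 7
8 | 3
E2 result:
h | d
1 | 16
2 | 34
3 | 14
8 | 6
Witness: (3, 14) appears 0× in E1 but 1× in E2.

no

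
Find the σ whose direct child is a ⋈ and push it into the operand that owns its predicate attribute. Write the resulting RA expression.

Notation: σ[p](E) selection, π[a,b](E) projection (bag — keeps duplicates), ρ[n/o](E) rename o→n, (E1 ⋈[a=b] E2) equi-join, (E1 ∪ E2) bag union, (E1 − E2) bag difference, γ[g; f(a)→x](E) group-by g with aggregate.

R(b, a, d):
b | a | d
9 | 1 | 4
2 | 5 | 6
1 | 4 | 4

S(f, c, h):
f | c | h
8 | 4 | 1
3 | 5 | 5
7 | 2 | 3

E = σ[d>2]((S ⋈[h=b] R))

σ filters on d, owned by the right side.
E' = (S ⋈[h=b] σ[d>2](R))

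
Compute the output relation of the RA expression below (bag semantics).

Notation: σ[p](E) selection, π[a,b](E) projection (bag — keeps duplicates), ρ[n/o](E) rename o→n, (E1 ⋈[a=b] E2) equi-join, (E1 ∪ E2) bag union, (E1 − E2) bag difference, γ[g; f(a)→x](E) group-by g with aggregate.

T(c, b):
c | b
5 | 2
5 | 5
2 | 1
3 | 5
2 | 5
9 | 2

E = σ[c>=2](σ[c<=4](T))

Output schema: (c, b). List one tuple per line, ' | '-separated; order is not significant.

Row counts bottom-up:
  T → 6
  σ[c<=4](T) → 3
  σ[c>=2](σ[c<=4](T)) → 3

== RESULT ==
c | b
2 | 1
2 | 5
3 | 5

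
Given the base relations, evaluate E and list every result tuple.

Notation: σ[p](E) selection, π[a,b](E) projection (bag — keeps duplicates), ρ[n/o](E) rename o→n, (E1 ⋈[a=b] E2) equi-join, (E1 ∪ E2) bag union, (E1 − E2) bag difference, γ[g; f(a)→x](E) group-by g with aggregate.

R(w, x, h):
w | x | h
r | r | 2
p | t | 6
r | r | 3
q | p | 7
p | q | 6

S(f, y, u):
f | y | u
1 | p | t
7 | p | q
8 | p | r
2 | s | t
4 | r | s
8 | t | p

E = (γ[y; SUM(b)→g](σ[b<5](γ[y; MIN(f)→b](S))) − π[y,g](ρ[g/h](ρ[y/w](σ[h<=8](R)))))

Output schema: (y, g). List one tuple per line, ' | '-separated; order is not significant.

Subexpression sizes:
  S → 6
  γ[y; MIN(f)→b](S) → 4
  σ[b<5](γ[y; MIN(f)→b](S)) → 3
  γ[y; SUM(b)→g](σ[b<5](γ[y; MIN(f)→b](S))) → 3
  R → 5
  σ[h<=8](R) → 5
  ρ[y/w](σ[h<=8](R)) → 5
  ρ[g/h](ρ[y/w](σ[h<=8](R))) → 5
  π[y,g](ρ[g/h](ρ[y/w](σ[h<=8](R)))) → 5
  (γ[y; SUM(b)→g](σ[b<5](γ[y; MIN(f)→b](S))) − π[y,g](ρ[g/h](ρ[y/w](σ[h<=8](R))))) → 3

== RESULT ==
y | g
p | 1
r | 4
s | 2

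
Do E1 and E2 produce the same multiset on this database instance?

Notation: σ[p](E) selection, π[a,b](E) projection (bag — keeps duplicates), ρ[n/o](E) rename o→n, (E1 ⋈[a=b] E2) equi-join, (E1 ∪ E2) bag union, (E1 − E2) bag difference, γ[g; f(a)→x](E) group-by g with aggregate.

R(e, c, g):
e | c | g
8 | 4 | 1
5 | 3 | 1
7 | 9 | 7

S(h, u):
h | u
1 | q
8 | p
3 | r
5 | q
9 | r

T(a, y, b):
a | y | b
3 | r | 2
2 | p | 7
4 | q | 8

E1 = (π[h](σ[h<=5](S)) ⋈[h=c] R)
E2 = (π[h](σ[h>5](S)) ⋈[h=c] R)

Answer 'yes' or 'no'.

E1 row counts bottom-up:
  S → 5
  σ[h<=5](S) → 3
  π[h](σ[h<=5](S)) → 3
  R → 3
  (π[h](σ[h<=5](S)) ⋈[h=c] R) → 1
E2 row counts bottom-up:
  S → 5
  σ[h>5](S) → 2
  π[h](σ[h>5](S)) → 2
  R → 3
  (π[h](σ[h>5](S)) ⋈[h=c] R) → 1

E1 result:
h | e | c | g
3 | 5 | 3 | 1
E2 result:
h | e | c | g
9 | 7 | 9 | 7
Witness: (9, 7, 9, 7) appears 0× in E1 but 1× in E2.

no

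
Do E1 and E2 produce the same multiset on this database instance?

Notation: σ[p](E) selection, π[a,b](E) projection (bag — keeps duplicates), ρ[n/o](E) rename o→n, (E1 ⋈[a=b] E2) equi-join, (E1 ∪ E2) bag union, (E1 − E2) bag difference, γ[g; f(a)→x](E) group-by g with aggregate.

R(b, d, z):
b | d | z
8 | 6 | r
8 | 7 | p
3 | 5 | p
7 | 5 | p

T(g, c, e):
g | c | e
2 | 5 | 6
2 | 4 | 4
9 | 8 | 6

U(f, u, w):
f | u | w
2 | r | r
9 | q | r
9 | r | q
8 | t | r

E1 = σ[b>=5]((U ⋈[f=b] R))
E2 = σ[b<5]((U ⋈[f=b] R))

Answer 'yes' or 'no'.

E1 per-node cardinality:
  U → 4
  R → 4
  (U ⋈[f=b] R) → 2
  σ[b>=5]((U ⋈[f=b] R)) → 2
E2 per-node cardinality:
  U → 4
  R → 4
  (U ⋈[f=b] R) → 2
  σ[b<5]((U ⋈[f=b] R)) → 0

E1 result:
f | u | w | b | d | z
8 | t | r | 8 | 6 | r
8 | t | r | 8 | 7 | p
E2 result:
f | u | w | b | d | z
(0 rows)
Witness: (8, 't', 'r', 8, 7, 'p') appears 1× in E1 but 0× in E2.

no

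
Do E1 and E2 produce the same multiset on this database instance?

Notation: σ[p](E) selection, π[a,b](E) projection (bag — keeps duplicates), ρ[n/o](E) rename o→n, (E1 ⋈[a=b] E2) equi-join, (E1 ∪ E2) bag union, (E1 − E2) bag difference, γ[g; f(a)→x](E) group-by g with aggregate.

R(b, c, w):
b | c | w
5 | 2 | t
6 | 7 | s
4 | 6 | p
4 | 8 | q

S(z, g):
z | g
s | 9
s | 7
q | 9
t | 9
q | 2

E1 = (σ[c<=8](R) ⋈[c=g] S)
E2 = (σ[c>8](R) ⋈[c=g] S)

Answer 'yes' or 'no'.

E1 subexpression sizes:
  R → 4
  σ[c<=8](R) → 4
  S → 5
  (σ[c<=8](R) ⋈[c=g] S) → 2
E2 subexpression sizes:
  R → 4
  σ[c>8](R) → 0
  S → 5
  (σ[c>8](R) ⋈[c=g] S) → 0

E1 result:
b | c | w | z | g
5 | 2 | t | q | 2
6 | 7 | s | s | 7
E2 result:
b | c | w | z | g
(0 rows)
Witness: (5, 2, 't', 'q', 2) appears 1× in E1 but 0× in E2.

no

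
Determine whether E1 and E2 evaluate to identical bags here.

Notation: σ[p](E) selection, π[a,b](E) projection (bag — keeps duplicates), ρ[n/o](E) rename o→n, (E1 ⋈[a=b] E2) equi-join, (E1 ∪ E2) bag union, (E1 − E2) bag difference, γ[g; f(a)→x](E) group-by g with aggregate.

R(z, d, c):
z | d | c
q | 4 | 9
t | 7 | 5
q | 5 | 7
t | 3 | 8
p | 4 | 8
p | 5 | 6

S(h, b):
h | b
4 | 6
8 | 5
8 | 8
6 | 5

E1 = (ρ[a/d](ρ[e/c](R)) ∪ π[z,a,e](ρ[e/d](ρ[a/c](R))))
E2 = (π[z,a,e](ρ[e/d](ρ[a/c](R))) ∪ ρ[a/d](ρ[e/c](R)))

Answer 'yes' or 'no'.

E1 stepwise |·|:
  R → 6
  ρ[e/c](R) → 6
  ρ[a/d](ρ[e/c](R)) → 6
  R → 6
  ρ[a/c](R) → 6
  ρ[e/d](ρ[a/c](R)) → 6
  π[z,a,e](ρ[e/d](ρ[a/c](R))) → 6
  (ρ[a/d](ρ[e/c](R)) ∪ π[z,a,e](ρ[e/d](ρ[a/c](R)))) → 12
E2 stepwise |·|:
  R → 6
  ρ[a/c](R) → 6
  ρ[e/d](ρ[a/c](R)) → 6
  π[z,a,e](ρ[e/d](ρ[a/c](R))) → 6
  R → 6
  ρ[e/c](R) → 6
  ρ[a/d](ρ[e/c](R)) → 6
  (π[z,a,e](ρ[e/d](ρ[a/c](R))) ∪ ρ[a/d](ρ[e/c](R))) → 12

E1 and E2 produce the same multiset:
z | a | e
p | 4 | 8
p | 5 | 6
p | 6 | 5
p | 8 | 4
q | 4 | 9
q | 5 | 7
q | 7 | 5
q | 9 | 4
t | 3 | 8
t | 5 | 7
t | 7 | 5
t | 8 | 3

yes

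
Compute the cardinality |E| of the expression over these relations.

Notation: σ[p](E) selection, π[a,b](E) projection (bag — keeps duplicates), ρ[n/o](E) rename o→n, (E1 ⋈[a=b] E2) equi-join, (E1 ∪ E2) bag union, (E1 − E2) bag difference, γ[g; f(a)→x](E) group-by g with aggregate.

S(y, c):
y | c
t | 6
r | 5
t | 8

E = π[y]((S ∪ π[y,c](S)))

Subexpression sizes:
  S → 3
  S → 3
  π[y,c](S) → 3
  (S ∪ π[y,c](S)) → 6
  π[y]((S ∪ π[y,c](S))) → 6

|E| = 6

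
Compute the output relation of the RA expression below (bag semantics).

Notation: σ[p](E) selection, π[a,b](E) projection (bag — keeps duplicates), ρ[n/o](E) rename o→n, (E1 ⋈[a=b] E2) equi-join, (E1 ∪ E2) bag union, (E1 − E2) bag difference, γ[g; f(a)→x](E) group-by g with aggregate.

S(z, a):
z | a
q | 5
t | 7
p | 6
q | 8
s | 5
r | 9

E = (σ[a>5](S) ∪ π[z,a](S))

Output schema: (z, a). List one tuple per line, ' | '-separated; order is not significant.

Row counts bottom-up:
  S → 6
  σ[a>5](S) → 4
  S → 6
  π[z,a](S) → 6
  (σ[a>5](S) ∪ π[z,a](S)) → 10

== RESULT ==
z | a
p | 6
p | 6
q | 5
q | 8
q | 8
r | 9
r | 9
s | 5
t | 7
t | 7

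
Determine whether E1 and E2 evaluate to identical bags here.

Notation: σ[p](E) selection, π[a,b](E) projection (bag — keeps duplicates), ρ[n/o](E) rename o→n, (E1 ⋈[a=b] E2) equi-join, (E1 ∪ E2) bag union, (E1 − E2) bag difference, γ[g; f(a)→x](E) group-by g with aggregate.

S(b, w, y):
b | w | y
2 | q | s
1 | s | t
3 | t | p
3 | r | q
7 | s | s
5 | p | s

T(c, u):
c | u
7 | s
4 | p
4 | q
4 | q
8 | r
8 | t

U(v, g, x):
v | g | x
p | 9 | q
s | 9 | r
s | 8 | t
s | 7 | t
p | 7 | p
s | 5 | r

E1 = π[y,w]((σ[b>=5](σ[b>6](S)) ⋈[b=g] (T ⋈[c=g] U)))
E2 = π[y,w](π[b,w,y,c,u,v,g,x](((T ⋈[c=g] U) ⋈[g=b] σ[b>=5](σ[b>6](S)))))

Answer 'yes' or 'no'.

E1 stepwise |·|:
  S → 6
  σ[b>6](S) → 1
  σ[b>=5](σ[b>6](S)) → 1
  T → 6
  U → 6
  (T ⋈[c=g] U) → 4
  (σ[b>=5](σ[b>6](S)) ⋈[b=g] (T ⋈[c=g] U)) → 2
  π[y,w]((σ[b>=5](σ[b>6](S)) ⋈[b=g] (T ⋈[c=g] U))) → 2
E2 stepwise |·|:
  T → 6
  U → 6
  (T ⋈[c=g] U) → 4
  S → 6
  σ[b>6](S) → 1
  σ[b>=5](σ[b>6](S)) → 1
  ((T ⋈[c=g] U) ⋈[g=b] σ[b>=5](σ[b>6](S))) → 2
  π[b,w,y,c,u,v,g,x](((T ⋈[c=g] U) ⋈[g=b] σ[b>=5](σ[b>6](S)))) → 2
  π[y,w](π[b,w,y,c,u,v,g,x](((T ⋈[c=g] U) ⋈[g=b] σ[b>=5](σ[b>6](S))))) → 2

E1 and E2 produce the same multiset:
y | w
s | s
s | s

yes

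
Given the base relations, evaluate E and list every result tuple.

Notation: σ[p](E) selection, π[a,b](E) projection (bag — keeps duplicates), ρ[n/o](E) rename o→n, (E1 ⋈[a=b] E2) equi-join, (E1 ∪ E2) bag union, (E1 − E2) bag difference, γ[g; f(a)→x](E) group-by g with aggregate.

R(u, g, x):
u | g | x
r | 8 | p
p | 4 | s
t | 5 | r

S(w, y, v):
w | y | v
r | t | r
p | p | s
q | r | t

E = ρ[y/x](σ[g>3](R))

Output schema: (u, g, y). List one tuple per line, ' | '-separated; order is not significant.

Stepwise |·|:
  R → 3
  σ[g>3](R) → 3
  ρ[y/x](σ[g>3](R)) → 3

== RESULT ==
u | g | y
p | 4 | s
r | 8 | p
t | 5 | r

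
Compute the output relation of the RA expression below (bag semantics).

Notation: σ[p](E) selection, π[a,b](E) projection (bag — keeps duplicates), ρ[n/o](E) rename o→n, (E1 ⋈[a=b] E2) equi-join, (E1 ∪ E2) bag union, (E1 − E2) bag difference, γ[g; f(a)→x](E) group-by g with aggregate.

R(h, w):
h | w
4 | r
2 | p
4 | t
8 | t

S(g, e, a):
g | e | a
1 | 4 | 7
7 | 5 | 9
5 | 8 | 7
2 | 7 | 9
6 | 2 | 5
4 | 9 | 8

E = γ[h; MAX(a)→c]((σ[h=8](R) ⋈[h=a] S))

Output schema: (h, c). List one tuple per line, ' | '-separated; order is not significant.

Row counts bottom-up:
  R → 4
  σ[h=8](R) → 1
  S → 6
  (σ[h=8](R) ⋈[h=a] S) → 1
  γ[h; MAX(a)→c]((σ[h=8](R) ⋈[h=a] S)) → 1

== RESULT ==
h | c
8 | 8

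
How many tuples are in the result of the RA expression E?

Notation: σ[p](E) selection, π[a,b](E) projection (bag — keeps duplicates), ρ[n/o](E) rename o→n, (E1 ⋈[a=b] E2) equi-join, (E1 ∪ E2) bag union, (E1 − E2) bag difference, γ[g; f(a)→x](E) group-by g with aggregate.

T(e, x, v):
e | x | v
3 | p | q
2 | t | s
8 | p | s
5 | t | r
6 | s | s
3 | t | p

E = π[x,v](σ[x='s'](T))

Per-node cardinality:
  T → 6
  σ[x='s'](T) → 1
  π[x,v](σ[x='s'](T)) → 1

|E| = 1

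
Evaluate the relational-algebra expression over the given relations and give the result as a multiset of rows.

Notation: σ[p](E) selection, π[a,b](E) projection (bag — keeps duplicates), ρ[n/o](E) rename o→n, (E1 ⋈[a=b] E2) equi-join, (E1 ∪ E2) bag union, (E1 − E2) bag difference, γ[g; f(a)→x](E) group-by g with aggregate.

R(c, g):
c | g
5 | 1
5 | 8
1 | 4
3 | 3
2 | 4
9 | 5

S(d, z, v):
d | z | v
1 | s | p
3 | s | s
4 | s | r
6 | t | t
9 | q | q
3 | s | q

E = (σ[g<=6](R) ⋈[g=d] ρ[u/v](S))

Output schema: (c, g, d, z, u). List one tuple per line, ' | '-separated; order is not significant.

Subexpression sizes:
  R → 6
  σ[g<=6](R) → 5
  S → 6
  ρ[u/v](S) → 6
  (σ[g<=6](R) ⋈[g=d] ρ[u/v](S)) → 5

== RESULT ==
c | g | d | z | u
1 | 4 | 4 | s | r
2 | 4 | 4 | s | r
3 | 3 | 3 | s | q
3 | 3 | 3 | s | s
5 | 1 | 1 | s | p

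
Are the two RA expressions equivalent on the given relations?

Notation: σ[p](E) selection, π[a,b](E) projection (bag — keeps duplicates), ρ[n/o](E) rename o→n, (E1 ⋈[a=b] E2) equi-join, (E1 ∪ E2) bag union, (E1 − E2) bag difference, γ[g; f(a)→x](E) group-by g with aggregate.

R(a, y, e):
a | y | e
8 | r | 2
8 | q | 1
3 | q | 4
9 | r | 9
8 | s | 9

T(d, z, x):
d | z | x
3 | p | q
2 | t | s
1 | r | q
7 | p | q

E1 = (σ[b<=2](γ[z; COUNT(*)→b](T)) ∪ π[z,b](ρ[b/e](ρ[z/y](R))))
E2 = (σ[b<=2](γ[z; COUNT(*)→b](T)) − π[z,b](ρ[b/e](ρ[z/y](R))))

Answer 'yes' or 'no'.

E1 subexpression sizes:
  T → 4
  γ[z; COUNT(*)→b](T) → 3
  σ[b<=2](γ[z; COUNT(*)→b](T)) → 3
  R → 5
  ρ[z/y](R) → 5
  ρ[b/e](ρ[z/y](R)) → 5
  π[z,b](ρ[b/e](ρ[z/y](R))) → 5
  (σ[b<=2](γ[z; COUNT(*)→b](T)) ∪ π[z,b](ρ[b/e](ρ[z/y](R)))) → 8
E2 subexpression sizes:
  T → 4
  γ[z; COUNT(*)→b](T) → 3
  σ[b<=2](γ[z; COUNT(*)→b](T)) → 3
  R → 5
  ρ[z/y](R) → 5
  ρ[b/e](ρ[z/y](R)) → 5
  π[z,b](ρ[b/e](ρ[z/y](R))) → 5
  (σ[b<=2](γ[z; COUNT(*)→b](T)) − π[z,b](ρ[b/e](ρ[z/y](R)))) → 3

E1 result:
z | b
p | 2
q | 1
q | 4
r | 1
r | 2
r | 9
s | 9
t | 1
E2 result:
z | b
p | 2
r | 1
t | 1
Witness: ('s', 9) appears 1× in E1 but 0× in E2.

no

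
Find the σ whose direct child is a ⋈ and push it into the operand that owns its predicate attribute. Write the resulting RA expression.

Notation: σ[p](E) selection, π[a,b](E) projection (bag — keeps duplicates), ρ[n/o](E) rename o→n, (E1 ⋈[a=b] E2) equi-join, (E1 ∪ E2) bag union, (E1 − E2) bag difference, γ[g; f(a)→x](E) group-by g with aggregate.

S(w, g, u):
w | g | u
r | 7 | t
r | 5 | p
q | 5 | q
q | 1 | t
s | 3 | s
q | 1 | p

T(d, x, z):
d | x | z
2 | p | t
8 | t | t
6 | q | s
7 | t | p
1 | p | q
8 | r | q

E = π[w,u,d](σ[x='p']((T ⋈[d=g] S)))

σ filters on x, owned by the left side.
E' = π[w,u,d]((σ[x='p'](T) ⋈[d=g] S))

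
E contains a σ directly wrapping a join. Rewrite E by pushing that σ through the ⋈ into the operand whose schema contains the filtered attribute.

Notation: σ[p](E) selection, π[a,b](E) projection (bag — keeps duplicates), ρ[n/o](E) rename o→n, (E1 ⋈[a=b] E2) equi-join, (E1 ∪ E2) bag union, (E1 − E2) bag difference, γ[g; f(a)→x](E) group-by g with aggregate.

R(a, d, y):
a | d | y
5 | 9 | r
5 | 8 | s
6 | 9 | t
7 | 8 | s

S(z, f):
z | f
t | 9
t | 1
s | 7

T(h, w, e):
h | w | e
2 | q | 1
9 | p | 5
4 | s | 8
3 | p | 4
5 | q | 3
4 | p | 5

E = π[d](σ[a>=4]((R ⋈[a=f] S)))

σ filters on a, owned by the left side.
E' = π[d]((σ[a>=4](R) ⋈[a=f] S))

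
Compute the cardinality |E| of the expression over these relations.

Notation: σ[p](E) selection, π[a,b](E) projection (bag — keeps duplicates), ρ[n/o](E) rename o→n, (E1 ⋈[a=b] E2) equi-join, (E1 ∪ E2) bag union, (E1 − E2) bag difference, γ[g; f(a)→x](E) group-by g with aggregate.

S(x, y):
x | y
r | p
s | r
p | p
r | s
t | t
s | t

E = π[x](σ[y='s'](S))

Subexpression sizes:
  S → 6
  σ[y='s'](S) → 1
  π[x](σ[y='s'](S)) → 1

|E| = 1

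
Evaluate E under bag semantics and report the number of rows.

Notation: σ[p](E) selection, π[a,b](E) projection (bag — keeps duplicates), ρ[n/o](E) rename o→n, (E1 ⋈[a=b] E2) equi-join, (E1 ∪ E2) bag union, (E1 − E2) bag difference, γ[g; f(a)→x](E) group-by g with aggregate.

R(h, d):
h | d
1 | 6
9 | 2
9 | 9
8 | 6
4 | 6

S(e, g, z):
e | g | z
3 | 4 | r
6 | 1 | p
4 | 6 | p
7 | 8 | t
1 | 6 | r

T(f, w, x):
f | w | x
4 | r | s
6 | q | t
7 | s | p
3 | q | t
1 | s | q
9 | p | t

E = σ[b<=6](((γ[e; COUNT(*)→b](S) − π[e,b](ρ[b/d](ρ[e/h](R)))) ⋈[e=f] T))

Per-node cardinality:
  S → 5
  γ[e; COUNT(*)→b](S) → 5
  R → 5
  ρ[e/h](R) → 5
  ρ[b/d](ρ[e/h](R)) → 5
  π[e,b](ρ[b/d](ρ[e/h](R))) → 5
  (γ[e; COUNT(*)→b](S) − π[e,b](ρ[b/d](ρ[e/h](R)))) → 5
  T → 6
  ((γ[e; COUNT(*)→b](S) − π[e,b](ρ[b/d](ρ[e/h](R)))) ⋈[e=f] T) → 5
  σ[b<=6](((γ[e; COUNT(*)→b](S) − π[e,b](ρ[b/d](ρ[e/h](R)))) ⋈[e=f] T)) → 5

|E| = 5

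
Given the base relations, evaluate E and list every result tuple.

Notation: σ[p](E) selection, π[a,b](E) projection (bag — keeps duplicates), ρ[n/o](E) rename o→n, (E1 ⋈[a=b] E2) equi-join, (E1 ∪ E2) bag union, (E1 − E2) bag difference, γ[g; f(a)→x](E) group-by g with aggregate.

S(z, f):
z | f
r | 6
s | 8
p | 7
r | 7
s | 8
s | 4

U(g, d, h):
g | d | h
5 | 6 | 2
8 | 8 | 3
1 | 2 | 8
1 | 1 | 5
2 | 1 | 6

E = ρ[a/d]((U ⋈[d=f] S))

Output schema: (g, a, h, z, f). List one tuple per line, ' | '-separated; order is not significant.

Per-node cardinality:
  U → 5
  S → 6
  (U ⋈[d=f] S) → 3
  ρ[a/d]((U ⋈[d=f] S)) → 3

== RESULT ==
g | a | h | z | f
5 | 6 | 2 | r | 6
8 | 8 | 3 | s | 8
8 | 8 | 3 | s | 8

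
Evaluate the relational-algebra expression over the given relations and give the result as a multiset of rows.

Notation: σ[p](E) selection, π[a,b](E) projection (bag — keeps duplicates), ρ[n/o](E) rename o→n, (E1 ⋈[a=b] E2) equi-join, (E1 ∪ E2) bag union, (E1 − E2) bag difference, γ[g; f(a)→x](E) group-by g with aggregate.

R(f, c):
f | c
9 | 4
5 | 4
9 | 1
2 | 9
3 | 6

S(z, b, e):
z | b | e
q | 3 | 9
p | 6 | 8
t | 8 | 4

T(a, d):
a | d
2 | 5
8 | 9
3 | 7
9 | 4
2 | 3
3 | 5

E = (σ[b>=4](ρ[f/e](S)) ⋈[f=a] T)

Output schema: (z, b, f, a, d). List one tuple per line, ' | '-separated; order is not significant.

Row counts bottom-up:
  S → 3
  ρ[f/e](S) → 3
  σ[b>=4](ρ[f/e](S)) → 2
  T → 6
  (σ[b>=4](ρ[f/e](S)) ⋈[f=a] T) → 1

== RESULT ==
z | b | f | a | d
p | 6 | 8 | 8 | 9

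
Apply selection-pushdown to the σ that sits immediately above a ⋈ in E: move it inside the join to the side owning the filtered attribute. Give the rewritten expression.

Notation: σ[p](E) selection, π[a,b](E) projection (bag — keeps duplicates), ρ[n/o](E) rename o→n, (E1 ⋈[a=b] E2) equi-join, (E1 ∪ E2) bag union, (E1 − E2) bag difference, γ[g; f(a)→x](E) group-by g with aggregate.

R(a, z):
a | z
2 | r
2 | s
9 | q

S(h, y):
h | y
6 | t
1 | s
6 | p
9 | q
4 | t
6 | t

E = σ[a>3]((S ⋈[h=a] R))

σ filters on a, owned by the right side.
E' = (S ⋈[h=a] σ[a>3](R))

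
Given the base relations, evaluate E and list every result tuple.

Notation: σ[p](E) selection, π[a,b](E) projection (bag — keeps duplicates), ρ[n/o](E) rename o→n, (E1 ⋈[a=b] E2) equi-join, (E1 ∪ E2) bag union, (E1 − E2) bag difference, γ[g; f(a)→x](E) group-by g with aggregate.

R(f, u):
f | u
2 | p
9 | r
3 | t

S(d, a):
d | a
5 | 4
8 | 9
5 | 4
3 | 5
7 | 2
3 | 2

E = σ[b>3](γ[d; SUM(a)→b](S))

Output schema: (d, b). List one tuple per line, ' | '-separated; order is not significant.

Stepwise |·|:
  S → 6
  γ[d; SUM(a)→b](S) → 4
  σ[b>3](γ[d; SUM(a)→b](S)) → 3

== RESULT ==
d | b
3 | 7
5 | 8
8 | 9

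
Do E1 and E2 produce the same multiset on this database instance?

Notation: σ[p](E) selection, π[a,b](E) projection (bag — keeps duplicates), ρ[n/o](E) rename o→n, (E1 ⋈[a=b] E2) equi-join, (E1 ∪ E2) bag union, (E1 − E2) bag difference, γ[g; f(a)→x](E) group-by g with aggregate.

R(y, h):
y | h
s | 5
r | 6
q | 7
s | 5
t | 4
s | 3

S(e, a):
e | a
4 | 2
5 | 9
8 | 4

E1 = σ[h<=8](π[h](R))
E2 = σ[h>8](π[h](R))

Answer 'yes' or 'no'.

E1 row counts bottom-up:
  R → 6
  π[h](R) → 6
  σ[h<=8](π[h](R)) → 6
E2 row counts bottom-up:
  R → 6
  π[h](R) → 6
  σ[h>8](π[h](R)) → 0

E1 result:
h
3
4
5
5
6
7
E2 result:
h
(0 rows)
Witness: (6,) appears 1× in E1 but 0× in E2.

no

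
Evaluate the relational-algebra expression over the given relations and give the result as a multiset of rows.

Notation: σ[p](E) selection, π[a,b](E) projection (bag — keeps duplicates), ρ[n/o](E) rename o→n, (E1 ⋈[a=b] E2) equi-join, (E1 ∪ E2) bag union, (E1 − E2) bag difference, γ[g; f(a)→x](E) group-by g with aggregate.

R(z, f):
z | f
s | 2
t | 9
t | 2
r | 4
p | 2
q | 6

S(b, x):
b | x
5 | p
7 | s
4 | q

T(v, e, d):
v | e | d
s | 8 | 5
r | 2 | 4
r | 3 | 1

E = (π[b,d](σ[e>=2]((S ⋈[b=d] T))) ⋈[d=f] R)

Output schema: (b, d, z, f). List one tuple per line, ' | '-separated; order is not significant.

Subexpression sizes:
  S → 3
  T → 3
  (S ⋈[b=d] T) → 2
  σ[e>=2]((S ⋈[b=d] T)) → 2
  π[b,d](σ[e>=2]((S ⋈[b=d] T))) → 2
  R → 6
  (π[b,d](σ[e>=2]((S ⋈[b=d] T))) ⋈[d=f] R) → 1

== RESULT ==
b | d | z | f
4 | 4 | r | 4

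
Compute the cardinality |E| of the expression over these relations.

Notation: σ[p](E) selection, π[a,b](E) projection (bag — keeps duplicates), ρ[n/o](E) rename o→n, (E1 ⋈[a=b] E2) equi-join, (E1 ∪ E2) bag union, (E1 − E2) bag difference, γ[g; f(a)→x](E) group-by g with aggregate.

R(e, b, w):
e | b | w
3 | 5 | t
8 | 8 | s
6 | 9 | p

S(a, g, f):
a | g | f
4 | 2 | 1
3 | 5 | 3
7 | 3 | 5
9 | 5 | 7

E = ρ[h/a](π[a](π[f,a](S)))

Subexpression sizes:
  S → 4
  π[f,a](S) → 4
  π[a](π[f,a](S)) → 4
  ρ[h/a](π[a](π[f,a](S))) → 4

|E| = 4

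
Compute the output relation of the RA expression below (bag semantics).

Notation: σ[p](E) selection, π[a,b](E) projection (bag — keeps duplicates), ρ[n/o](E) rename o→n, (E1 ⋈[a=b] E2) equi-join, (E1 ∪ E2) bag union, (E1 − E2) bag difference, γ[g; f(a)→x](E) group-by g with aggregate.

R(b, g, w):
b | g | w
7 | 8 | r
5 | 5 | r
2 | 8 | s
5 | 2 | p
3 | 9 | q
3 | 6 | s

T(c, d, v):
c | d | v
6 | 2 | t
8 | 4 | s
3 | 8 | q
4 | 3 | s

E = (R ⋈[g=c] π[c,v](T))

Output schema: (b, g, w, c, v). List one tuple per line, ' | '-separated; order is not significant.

Stepwise |·|:
  R → 6
  T → 4
  π[c,v](T) → 4
  (R ⋈[g=c] π[c,v](T)) → 3

== RESULT ==
b | g | w | c | v
2 | 8 | s | 8 | s
3 | 6 | s | 6 | t
7 | 8 | r | 8 | s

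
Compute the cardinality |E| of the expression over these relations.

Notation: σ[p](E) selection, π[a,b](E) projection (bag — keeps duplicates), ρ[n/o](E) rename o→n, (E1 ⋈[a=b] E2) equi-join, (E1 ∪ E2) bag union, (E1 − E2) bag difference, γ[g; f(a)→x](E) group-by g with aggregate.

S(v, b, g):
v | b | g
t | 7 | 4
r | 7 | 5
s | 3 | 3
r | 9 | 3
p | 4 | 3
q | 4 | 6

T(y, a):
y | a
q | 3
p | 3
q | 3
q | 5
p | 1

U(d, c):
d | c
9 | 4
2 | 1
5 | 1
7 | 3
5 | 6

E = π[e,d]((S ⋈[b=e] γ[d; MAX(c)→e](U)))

Per-node cardinality:
  S → 6
  U → 5
  γ[d; MAX(c)→e](U) → 4
  (S ⋈[b=e] γ[d; MAX(c)→e](U)) → 3
  π[e,d]((S ⋈[b=e] γ[d; MAX(c)→e](U))) → 3

|E| = 3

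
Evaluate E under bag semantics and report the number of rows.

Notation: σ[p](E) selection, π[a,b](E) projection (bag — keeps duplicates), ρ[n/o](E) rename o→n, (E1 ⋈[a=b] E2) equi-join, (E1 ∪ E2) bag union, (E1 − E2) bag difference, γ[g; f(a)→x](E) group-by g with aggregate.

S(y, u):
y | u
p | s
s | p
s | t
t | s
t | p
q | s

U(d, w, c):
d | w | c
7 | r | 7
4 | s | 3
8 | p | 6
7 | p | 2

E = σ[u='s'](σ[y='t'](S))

Row counts bottom-up:
  S → 6
  σ[y='t'](S) → 2
  σ[u='s'](σ[y='t'](S)) → 1

|E| = 1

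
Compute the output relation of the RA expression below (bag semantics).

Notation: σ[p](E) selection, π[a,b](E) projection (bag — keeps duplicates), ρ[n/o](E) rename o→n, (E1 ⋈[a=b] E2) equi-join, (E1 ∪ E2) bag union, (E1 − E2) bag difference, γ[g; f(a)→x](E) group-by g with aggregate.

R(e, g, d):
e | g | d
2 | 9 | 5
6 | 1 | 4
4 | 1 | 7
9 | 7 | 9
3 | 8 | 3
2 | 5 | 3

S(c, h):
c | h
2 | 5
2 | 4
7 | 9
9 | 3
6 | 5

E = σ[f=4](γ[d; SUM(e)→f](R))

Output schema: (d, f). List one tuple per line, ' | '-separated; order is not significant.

Row counts bottom-up:
  R → 6
  γ[d; SUM(e)→f](R) → 5
  σ[f=4](γ[d; SUM(e)→f](R)) → 1

== RESULT ==
d | f
7 | 4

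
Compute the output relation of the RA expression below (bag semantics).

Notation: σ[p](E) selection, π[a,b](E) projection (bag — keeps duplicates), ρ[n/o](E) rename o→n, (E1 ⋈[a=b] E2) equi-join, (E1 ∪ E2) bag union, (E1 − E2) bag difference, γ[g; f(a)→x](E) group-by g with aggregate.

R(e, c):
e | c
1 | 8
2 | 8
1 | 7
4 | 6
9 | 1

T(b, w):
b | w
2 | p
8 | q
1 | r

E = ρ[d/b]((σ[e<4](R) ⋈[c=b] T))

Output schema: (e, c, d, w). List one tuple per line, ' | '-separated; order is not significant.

Per-node cardinality:
  R → 5
  σ[e<4](R) → 3
  T → 3
  (σ[e<4](R) ⋈[c=b] T) → 2
  ρ[d/b]((σ[e<4](R) ⋈[c=b] T)) → 2

== RESULT ==
e | c | d | w
1 | 8 | 8 | q
2 | 8 | 8 | q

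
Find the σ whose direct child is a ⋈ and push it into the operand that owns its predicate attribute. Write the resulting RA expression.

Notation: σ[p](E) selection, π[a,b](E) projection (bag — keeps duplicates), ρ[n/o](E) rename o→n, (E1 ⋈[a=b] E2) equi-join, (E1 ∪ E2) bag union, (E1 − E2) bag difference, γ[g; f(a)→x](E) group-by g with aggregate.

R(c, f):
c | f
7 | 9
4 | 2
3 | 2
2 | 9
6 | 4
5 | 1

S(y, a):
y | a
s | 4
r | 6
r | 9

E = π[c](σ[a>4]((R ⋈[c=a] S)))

σ filters on a, owned by the right side.
E' = π[c]((R ⋈[c=a] σ[a>4](S)))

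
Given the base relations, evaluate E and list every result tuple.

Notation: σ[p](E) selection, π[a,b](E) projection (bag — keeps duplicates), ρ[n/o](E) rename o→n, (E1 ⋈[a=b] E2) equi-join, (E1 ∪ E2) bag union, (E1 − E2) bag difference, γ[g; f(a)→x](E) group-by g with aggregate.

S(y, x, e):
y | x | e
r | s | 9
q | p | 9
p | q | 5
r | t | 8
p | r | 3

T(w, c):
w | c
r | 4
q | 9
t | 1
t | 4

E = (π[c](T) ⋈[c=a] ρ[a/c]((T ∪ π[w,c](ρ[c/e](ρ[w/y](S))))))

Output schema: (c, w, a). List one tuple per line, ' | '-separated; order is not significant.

Per-node cardinality:
  T → 4
  π[c](T) → 4
  T → 4
  S → 5
  ρ[w/y](S) → 5
  ρ[c/e](ρ[w/y](S)) → 5
  π[w,c](ρ[c/e](ρ[w/y](S))) → 5
  (T ∪ π[w,c](ρ[c/e](ρ[w/y](S)))) → 9
  ρ[a/c]((T ∪ π[w,c](ρ[c/e](ρ[w/y](S))))) → 9
  (π[c](T) ⋈[c=a] ρ[a/c]((T ∪ π[w,c](ρ[c/e](ρ[w/y](S)))))) → 8

== RESULT ==
c | w | a
1 | t | 1
4 | r | 4
4 | r | 4
4 | t | 4
4 | t | 4
9 | q | 9
9 | q | 9
9 | r | 9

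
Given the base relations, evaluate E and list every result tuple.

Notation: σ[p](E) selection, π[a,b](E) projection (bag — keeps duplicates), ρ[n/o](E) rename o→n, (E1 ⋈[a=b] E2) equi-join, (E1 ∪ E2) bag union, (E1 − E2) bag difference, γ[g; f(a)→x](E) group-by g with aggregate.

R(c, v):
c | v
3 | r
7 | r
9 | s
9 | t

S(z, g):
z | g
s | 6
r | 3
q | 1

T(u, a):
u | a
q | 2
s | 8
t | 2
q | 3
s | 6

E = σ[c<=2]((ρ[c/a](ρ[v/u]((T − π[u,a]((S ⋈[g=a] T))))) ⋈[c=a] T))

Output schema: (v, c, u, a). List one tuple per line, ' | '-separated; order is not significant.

Subexpression sizes:
  T → 5
  S → 3
  T → 5
  (S ⋈[g=a] T) → 2
  π[u,a]((S ⋈[g=a] T)) → 2
  (T − π[u,a]((S ⋈[g=a] T))) → 3
  ρ[v/u]((T − π[u,a]((S ⋈[g=a] T)))) → 3
  ρ[c/a](ρ[v/u]((T − π[u,a]((S ⋈[g=a] T))))) → 3
  T → 5
  (ρ[c/a](ρ[v/u]((T − π[u,a]((S ⋈[g=a] T))))) ⋈[c=a] T) → 5
  σ[c<=2]((ρ[c/a](ρ[v/u]((T − π[u,a]((S ⋈[g=a] T))))) ⋈[c=a] T)) → 4

== RESULT ==
v | c | u | a
q | 2 | q | 2
q | 2 | t | 2
t | 2 | q | 2
t | 2 | t | 2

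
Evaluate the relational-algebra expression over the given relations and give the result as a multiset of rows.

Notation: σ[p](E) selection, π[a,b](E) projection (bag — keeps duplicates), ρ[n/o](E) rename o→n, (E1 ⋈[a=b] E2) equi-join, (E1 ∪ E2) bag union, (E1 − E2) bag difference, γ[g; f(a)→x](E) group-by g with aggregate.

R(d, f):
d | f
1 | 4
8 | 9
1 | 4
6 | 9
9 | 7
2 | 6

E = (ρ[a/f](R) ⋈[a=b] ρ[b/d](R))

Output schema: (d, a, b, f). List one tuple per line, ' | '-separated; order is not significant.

Subexpression sizes:
  R → 6
  ρ[a/f](R) → 6
  R → 6
  ρ[b/d](R) → 6
  (ρ[a/f](R) ⋈[a=b] ρ[b/d](R)) → 3

== RESULT ==
d | a | b | f
2 | 6 | 6 | 9
6 | 9 | 9 | 7
8 | 9 | 9 | 7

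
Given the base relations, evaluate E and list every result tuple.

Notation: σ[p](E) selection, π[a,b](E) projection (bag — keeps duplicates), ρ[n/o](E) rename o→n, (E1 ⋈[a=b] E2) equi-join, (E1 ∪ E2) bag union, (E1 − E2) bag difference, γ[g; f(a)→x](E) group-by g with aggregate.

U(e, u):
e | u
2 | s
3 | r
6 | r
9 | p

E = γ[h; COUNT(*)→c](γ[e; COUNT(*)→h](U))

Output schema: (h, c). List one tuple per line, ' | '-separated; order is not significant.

Row counts bottom-up:
  U → 4
  γ[e; COUNT(*)→h](U) → 4
  γ[h; COUNT(*)→c](γ[e; COUNT(*)→h](U)) → 1

== RESULT ==
h | c
1 | 4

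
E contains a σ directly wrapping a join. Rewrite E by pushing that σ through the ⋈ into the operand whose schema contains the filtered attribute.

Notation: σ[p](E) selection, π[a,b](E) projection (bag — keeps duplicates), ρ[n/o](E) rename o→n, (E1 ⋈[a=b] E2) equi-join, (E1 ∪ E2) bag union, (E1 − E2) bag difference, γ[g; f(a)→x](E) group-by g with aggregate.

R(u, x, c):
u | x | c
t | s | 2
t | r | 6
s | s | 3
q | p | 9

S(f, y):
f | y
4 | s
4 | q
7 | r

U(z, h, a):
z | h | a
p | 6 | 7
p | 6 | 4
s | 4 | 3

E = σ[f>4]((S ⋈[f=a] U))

σ filters on f, owned by the left side.
E' = (σ[f>4](S) ⋈[f=a] U)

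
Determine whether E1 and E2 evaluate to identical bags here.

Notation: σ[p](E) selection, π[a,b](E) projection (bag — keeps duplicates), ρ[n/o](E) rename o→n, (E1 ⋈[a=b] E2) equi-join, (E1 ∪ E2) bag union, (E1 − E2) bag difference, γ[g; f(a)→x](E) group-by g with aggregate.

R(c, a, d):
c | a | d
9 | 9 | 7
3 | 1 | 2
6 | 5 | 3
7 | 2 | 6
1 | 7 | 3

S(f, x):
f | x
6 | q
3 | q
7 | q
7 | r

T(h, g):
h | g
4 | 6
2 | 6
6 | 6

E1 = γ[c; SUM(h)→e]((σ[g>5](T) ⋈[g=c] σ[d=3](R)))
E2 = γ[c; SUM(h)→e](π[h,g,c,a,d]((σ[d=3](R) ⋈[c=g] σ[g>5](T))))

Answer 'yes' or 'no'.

E1 subexpression sizes:
  T → 3
  σ[g>5](T) → 3
  R → 5
  σ[d=3](R) → 2
  (σ[g>5](T) ⋈[g=c] σ[d=3](R)) → 3
  γ[c; SUM(h)→e]((σ[g>5](T) ⋈[g=c] σ[d=3](R))) → 1
E2 subexpression sizes:
  R → 5
  σ[d=3](R) → 2
  T → 3
  σ[g>5](T) → 3
  (σ[d=3](R) ⋈[c=g] σ[g>5](T)) → 3
  π[h,g,c,a,d]((σ[d=3](R) ⋈[c=g] σ[g>5](T))) → 3
  γ[c; SUM(h)→e](π[h,g,c,a,d]((σ[d=3](R) ⋈[c=g] σ[g>5](T)))) → 1

E1 and E2 produce the same multiset:
c | e
6 | 12

yes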